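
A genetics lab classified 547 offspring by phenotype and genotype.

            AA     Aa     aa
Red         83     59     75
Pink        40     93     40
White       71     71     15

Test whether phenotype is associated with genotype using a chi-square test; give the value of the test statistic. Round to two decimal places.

53.88

Row totals: 217, 173, 157. Column totals: 194, 223, 130. Grand total N = 547.
Expected counts (row total × column total / N):
  Red, AA: 217×194/547 = 76.962
  Red, Aa: 217×223/547 = 88.466
  Red, aa: 217×130/547 = 51.572
  Pink, AA: 173×194/547 = 61.356
  Pink, Aa: 173×223/547 = 70.528
  Pink, aa: 173×130/547 = 41.115
  White, AA: 157×194/547 = 55.682
  White, Aa: 157×223/547 = 64.005
  White, aa: 157×130/547 = 37.313
Contributions (O − E)²/E:
  (83 − 76.962)²/76.962 = 0.4737
  (59 − 88.466)²/88.466 = 9.8145
  (75 − 51.572)²/51.572 = 10.6428
  (40 − 61.356)²/61.356 = 7.4333
  (93 − 70.528)²/70.528 = 7.1601
  (40 − 41.115)²/41.115 = 0.0302
  (71 − 55.682)²/55.682 = 4.2139
  (71 − 64.005)²/64.005 = 0.7645
  (15 − 37.313)²/37.313 = 13.3431
χ² = 0.4737 + 9.8145 + 10.6428 + 7.4333 + 7.1601 + 0.0302 + 4.2139 + 0.7645 + 13.3431 = 53.88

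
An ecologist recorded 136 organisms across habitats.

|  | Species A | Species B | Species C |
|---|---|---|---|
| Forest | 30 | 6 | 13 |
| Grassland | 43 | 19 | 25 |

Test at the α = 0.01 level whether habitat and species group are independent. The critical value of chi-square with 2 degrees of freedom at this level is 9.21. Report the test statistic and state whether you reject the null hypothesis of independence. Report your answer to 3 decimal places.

Row totals: 49, 87. Column totals: 73, 25, 38. Grand total N = 136.
Expected counts (row total × column total / N):
  Forest, Species A: 49×73/136 = 26.3015
  Forest, Species B: 49×25/136 = 9.0074
  Forest, Species C: 49×38/136 = 13.6912
  Grassland, Species A: 87×73/136 = 46.6985
  Grassland, Species B: 87×25/136 = 15.9926
  Grassland, Species C: 87×38/136 = 24.3088
Contributions (O − E)²/E:
  (30 − 26.3015)²/26.3015 = 0.5201
  (6 − 9.0074)²/9.0074 = 1.0041
  (13 − 13.6912)²/13.6912 = 0.0349
  (43 − 46.6985)²/46.6985 = 0.2929
  (19 − 15.9926)²/15.9926 = 0.5655
  (25 − 24.3088)²/24.3088 = 0.0197
χ² = 0.5201 + 1.0041 + 0.0349 + 0.2929 + 0.5655 + 0.0197 = 2.437
df = (2−1)(3−1) = 2. Since 2.437 < 9.21, fail to reject the null hypothesis of independence at α = 0.01.

2.437; fail to reject H₀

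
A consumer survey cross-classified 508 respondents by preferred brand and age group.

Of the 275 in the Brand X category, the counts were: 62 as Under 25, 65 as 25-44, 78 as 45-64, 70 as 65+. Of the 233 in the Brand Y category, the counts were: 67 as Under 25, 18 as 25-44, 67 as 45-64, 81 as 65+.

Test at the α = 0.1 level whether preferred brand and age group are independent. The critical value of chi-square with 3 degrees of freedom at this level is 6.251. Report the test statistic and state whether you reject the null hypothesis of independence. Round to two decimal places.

25.14; reject H₀

Row totals: 275, 233. Column totals: 129, 83, 145, 151. Grand total N = 508.
Expected counts (row total × column total / N):
  Brand X, Under 25: 275×129/508 = 69.833
  Brand X, 25-44: 275×83/508 = 44.931
  Brand X, 45-64: 275×145/508 = 78.494
  Brand X, 65+: 275×151/508 = 81.742
  Brand Y, Under 25: 233×129/508 = 59.167
  Brand Y, 25-44: 233×83/508 = 38.069
  Brand Y, 45-64: 233×145/508 = 66.506
  Brand Y, 65+: 233×151/508 = 69.258
Contributions (O − E)²/E:
  (62 − 69.833)²/69.833 = 0.8786
  (65 − 44.931)²/44.931 = 8.9641
  (78 − 78.494)²/78.494 = 0.0031
  (70 − 81.742)²/81.742 = 1.6867
  (67 − 59.167)²/59.167 = 1.0370
  (18 − 38.069)²/38.069 = 10.5799
  (67 − 66.506)²/66.506 = 0.0037
  (81 − 69.258)²/69.258 = 1.9907
χ² = 0.8786 + 8.9641 + 0.0031 + 1.6867 + 1.0370 + 10.5799 + 0.0037 + 1.9907 = 25.14
df = (2−1)(4−1) = 3. Since 25.14 > 6.251, reject the null hypothesis of independence at α = 0.1.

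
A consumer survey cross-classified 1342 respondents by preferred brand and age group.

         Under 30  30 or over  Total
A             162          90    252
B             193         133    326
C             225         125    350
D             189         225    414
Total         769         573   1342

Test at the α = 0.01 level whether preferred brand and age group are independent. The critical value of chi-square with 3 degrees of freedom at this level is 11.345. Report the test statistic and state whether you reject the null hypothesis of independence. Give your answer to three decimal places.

Grand total N = 1342.
Expected counts (row total × column total / N):
  A, Under 30: 252×769/1342 = 144.4024
  A, 30 or over: 252×573/1342 = 107.5976
  B, Under 30: 326×769/1342 = 186.8063
  B, 30 or over: 326×573/1342 = 139.1937
  C, Under 30: 350×769/1342 = 200.5589
  C, 30 or over: 350×573/1342 = 149.4411
  D, Under 30: 414×769/1342 = 237.2325
  D, 30 or over: 414×573/1342 = 176.7675
Contributions (O − E)²/E:
  (162 − 144.4024)²/144.4024 = 2.1445
  (90 − 107.5976)²/107.5976 = 2.8781
  (193 − 186.8063)²/186.8063 = 0.2054
  (133 − 139.1937)²/139.1937 = 0.2756
  (225 − 200.5589)²/200.5589 = 2.9785
  (125 − 149.4411)²/149.4411 = 3.9973
  (189 − 237.2325)²/237.2325 = 9.8063
  (225 − 176.7675)²/176.7675 = 13.1606
χ² = 2.1445 + 2.8781 + 0.2054 + 0.2756 + 2.9785 + 3.9973 + 9.8063 + 13.1606 = 35.446
df = (4−1)(2−1) = 3. Since 35.446 > 11.345, reject the null hypothesis of independence at α = 0.01.

35.446; reject H₀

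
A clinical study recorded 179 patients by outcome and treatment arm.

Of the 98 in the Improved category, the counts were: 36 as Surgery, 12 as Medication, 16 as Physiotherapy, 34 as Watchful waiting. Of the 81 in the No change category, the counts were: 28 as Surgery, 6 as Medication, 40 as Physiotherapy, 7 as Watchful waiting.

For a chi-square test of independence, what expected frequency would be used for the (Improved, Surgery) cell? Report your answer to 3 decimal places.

35.039

Row total (Improved) = 98; column total (Surgery) = 64; grand total N = 179.
Expected count = (row total × column total) / N = 98 × 64 / 179 = 35.039.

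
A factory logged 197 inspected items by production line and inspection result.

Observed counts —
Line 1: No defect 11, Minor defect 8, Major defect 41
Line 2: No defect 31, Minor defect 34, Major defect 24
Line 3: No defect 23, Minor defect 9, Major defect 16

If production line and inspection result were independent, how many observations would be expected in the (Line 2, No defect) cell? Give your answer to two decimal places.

29.37

Row total (Line 2) = 89; column total (No defect) = 65; grand total N = 197.
Expected count = (row total × column total) / N = 89 × 65 / 197 = 29.37.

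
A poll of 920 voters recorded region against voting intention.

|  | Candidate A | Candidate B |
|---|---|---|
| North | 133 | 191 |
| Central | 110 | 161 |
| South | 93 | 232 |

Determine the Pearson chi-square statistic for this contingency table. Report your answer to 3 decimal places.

13.563

Row totals: 324, 271, 325. Column totals: 336, 584. Grand total N = 920.
Expected counts (row total × column total / N):
  North, Candidate A: 324×336/920 = 118.3304
  North, Candidate B: 324×584/920 = 205.6696
  Central, Candidate A: 271×336/920 = 98.9739
  Central, Candidate B: 271×584/920 = 172.0261
  South, Candidate A: 325×336/920 = 118.6957
  South, Candidate B: 325×584/920 = 206.3043
Contributions (O − E)²/E:
  (133 − 118.3304)²/118.3304 = 1.8186
  (191 − 205.6696)²/205.6696 = 1.0463
  (110 − 98.9739)²/98.9739 = 1.2284
  (161 − 172.0261)²/172.0261 = 0.7067
  (93 − 118.6957)²/118.6957 = 5.5627
  (232 − 206.3043)²/206.3043 = 3.2005
χ² = 1.8186 + 1.0463 + 1.2284 + 0.7067 + 5.5627 + 3.2005 = 13.563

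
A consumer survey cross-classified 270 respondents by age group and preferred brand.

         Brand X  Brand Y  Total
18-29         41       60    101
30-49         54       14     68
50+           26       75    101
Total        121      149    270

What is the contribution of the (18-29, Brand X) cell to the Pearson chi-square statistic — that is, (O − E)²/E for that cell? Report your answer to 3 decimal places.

0.401

Row total (18-29) = 101; column total (Brand X) = 121; N = 270.
Expected count E = 101 × 121 / 270 = 45.26296.
Contribution = (O − E)²/E = (41 − 45.26296)² / 45.26296 = 0.401.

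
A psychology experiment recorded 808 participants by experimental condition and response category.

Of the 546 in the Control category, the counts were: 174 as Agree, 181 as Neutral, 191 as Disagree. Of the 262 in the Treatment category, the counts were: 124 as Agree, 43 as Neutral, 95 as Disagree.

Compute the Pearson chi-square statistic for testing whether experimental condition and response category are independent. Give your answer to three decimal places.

29.447

Row totals: 546, 262. Column totals: 298, 224, 286. Grand total N = 808.
Expected counts (row total × column total / N):
  Control, Agree: 546×298/808 = 201.3713
  Control, Neutral: 546×224/808 = 151.3663
  Control, Disagree: 546×286/808 = 193.2624
  Treatment, Agree: 262×298/808 = 96.6287
  Treatment, Neutral: 262×224/808 = 72.6337
  Treatment, Disagree: 262×286/808 = 92.7376
Contributions (O − E)²/E:
  (174 − 201.3713)²/201.3713 = 3.7204
  (181 − 151.3663)²/151.3663 = 5.8015
  (191 − 193.2624)²/193.2624 = 0.0265
  (124 − 96.6287)²/96.6287 = 7.7533
  (43 − 72.6337)²/72.6337 = 12.0902
  (95 − 92.7376)²/92.7376 = 0.0552
χ² = 3.7204 + 5.8015 + 0.0265 + 7.7533 + 12.0902 + 0.0552 = 29.447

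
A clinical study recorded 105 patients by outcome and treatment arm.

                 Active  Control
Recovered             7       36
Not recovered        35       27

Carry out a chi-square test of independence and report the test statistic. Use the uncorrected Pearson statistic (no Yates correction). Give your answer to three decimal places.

Row totals: 43, 62. Column totals: 42, 63. Grand total N = 105.
Expected counts (row total × column total / N):
  Recovered, Active: 43×42/105 = 17.2000
  Recovered, Control: 43×63/105 = 25.8000
  Not recovered, Active: 62×42/105 = 24.8000
  Not recovered, Control: 62×63/105 = 37.2000
Contributions (O − E)²/E:
  (7 − 17.2000)²/17.2000 = 6.0488
  (36 − 25.8000)²/25.8000 = 4.0326
  (35 − 24.8000)²/24.8000 = 4.1952
  (27 − 37.2000)²/37.2000 = 2.7968
χ² = 6.0488 + 4.0326 + 4.1952 + 2.7968 = 17.073

17.073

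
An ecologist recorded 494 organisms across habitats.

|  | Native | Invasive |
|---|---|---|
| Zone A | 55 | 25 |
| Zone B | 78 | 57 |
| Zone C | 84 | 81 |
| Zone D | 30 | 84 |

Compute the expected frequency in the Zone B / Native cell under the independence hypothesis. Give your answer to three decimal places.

Row total (Zone B) = 135; column total (Native) = 247; grand total N = 494.
Expected count = (row total × column total) / N = 135 × 247 / 494 = 67.500.

67.500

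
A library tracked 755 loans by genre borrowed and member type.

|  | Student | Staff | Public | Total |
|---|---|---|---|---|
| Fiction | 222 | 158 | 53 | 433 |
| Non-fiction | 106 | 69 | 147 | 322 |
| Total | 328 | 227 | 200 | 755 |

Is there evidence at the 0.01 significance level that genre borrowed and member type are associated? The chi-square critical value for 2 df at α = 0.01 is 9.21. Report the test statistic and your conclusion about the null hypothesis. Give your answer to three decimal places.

106.072; reject H₀

Grand total N = 755.
Expected counts (row total × column total / N):
  Fiction, Student: 433×328/755 = 188.1113
  Fiction, Staff: 433×227/755 = 130.1868
  Fiction, Public: 433×200/755 = 114.7020
  Non-fiction, Student: 322×328/755 = 139.8887
  Non-fiction, Staff: 322×227/755 = 96.8132
  Non-fiction, Public: 322×200/755 = 85.2980
Contributions (O − E)²/E:
  (222 − 188.1113)²/188.1113 = 6.1051
  (158 − 130.1868)²/130.1868 = 5.9420
  (53 − 114.7020)²/114.7020 = 33.1915
  (106 − 139.8887)²/139.8887 = 8.2097
  (69 − 96.8132)²/96.8132 = 7.9904
  (147 − 85.2980)²/85.2980 = 44.6334
χ² = 6.1051 + 5.9420 + 33.1915 + 8.2097 + 7.9904 + 44.6334 = 106.072
df = (2−1)(3−1) = 2. Since 106.072 > 9.21, reject the null hypothesis of independence at α = 0.01.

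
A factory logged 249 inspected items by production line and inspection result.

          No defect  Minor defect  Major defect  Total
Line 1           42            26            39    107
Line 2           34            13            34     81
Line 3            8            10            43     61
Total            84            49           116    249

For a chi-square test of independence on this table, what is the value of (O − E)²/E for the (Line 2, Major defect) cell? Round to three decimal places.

Row total (Line 2) = 81; column total (Major defect) = 116; N = 249.
Expected count E = 81 × 116 / 249 = 37.7349.
Contribution = (O − E)²/E = (34 − 37.7349)² / 37.7349 = 0.370.

0.370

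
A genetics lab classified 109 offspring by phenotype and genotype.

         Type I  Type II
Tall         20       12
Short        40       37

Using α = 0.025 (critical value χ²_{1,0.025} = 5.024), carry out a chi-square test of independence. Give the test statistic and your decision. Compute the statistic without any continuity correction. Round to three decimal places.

1.017; fail to reject H₀

Row totals: 32, 77. Column totals: 60, 49. Grand total N = 109.
Expected counts (row total × column total / N):
  Tall, Type I: 32×60/109 = 17.6147
  Tall, Type II: 32×49/109 = 14.3853
  Short, Type I: 77×60/109 = 42.3853
  Short, Type II: 77×49/109 = 34.6147
Contributions (O − E)²/E:
  (20 − 17.6147)²/17.6147 = 0.3230
  (12 − 14.3853)²/14.3853 = 0.3955
  (40 − 42.3853)²/42.3853 = 0.1342
  (37 − 34.6147)²/34.6147 = 0.1644
χ² = 0.3230 + 0.3955 + 0.1342 + 0.1644 = 1.017
df = (2−1)(2−1) = 1. Since 1.017 < 5.024, fail to reject the null hypothesis of independence at α = 0.025.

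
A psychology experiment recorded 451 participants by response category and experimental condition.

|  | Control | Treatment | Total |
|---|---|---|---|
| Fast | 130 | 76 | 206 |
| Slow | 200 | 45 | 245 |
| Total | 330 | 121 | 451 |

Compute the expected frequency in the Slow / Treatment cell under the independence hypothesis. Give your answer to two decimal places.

65.73

Row total (Slow) = 245; column total (Treatment) = 121; grand total N = 451.
Expected count = (row total × column total) / N = 245 × 121 / 451 = 65.73.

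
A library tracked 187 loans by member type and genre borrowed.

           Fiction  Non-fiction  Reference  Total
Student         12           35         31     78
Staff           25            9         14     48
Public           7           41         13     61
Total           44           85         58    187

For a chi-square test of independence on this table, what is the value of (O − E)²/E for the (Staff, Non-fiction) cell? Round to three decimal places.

7.531

Row total (Staff) = 48; column total (Non-fiction) = 85; N = 187.
Expected count E = 48 × 85 / 187 = 21.81818.
Contribution = (O − E)²/E = (9 − 21.81818)² / 21.81818 = 7.531.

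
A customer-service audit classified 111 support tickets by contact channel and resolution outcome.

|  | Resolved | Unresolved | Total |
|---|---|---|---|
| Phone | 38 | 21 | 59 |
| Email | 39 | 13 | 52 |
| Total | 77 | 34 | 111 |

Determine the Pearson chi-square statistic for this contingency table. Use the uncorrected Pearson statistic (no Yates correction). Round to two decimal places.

1.46

Grand total N = 111.
Expected counts (row total × column total / N):
  Phone, Resolved: 59×77/111 = 40.928
  Phone, Unresolved: 59×34/111 = 18.072
  Email, Resolved: 52×77/111 = 36.072
  Email, Unresolved: 52×34/111 = 15.928
Contributions (O − E)²/E:
  (38 − 40.928)²/40.928 = 0.2095
  (21 − 18.072)²/18.072 = 0.4744
  (39 − 36.072)²/36.072 = 0.2377
  (13 − 15.928)²/15.928 = 0.5382
χ² = 0.2095 + 0.4744 + 0.2377 + 0.5382 = 1.46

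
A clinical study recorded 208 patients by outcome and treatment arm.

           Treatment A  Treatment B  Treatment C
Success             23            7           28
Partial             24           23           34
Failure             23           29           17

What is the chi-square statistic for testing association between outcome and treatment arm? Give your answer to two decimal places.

Row totals: 58, 81, 69. Column totals: 70, 59, 79. Grand total N = 208.
Expected counts (row total × column total / N):
  Success, Treatment A: 58×70/208 = 19.519
  Success, Treatment B: 58×59/208 = 16.452
  Success, Treatment C: 58×79/208 = 22.029
  Partial, Treatment A: 81×70/208 = 27.260
  Partial, Treatment B: 81×59/208 = 22.976
  Partial, Treatment C: 81×79/208 = 30.764
  Failure, Treatment A: 69×70/208 = 23.221
  Failure, Treatment B: 69×59/208 = 19.572
  Failure, Treatment C: 69×79/208 = 26.207
Contributions (O − E)²/E:
  (23 − 19.519)²/19.519 = 0.6208
  (7 − 16.452)²/16.452 = 5.4304
  (28 − 22.029)²/22.029 = 1.6185
  (24 − 27.260)²/27.260 = 0.3899
  (23 − 22.976)²/22.976 = 0.0000
  (34 − 30.764)²/30.764 = 0.3404
  (23 − 23.221)²/23.221 = 0.0021
  (29 − 19.572)²/19.572 = 4.5415
  (17 − 26.207)²/26.207 = 3.2346
χ² = 0.6208 + 5.4304 + 1.6185 + 0.3899 + 0.0000 + 0.3404 + 0.0021 + 4.5415 + 3.2346 = 16.18

16.18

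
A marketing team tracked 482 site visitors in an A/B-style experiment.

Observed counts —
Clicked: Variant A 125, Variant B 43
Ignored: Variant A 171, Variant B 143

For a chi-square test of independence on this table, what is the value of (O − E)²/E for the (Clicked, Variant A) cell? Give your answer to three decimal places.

Row total (Clicked) = 168; column total (Variant A) = 296; N = 482.
Expected count E = 168 × 296 / 482 = 103.1701.
Contribution = (O − E)²/E = (125 − 103.1701)² / 103.1701 = 4.619.

4.619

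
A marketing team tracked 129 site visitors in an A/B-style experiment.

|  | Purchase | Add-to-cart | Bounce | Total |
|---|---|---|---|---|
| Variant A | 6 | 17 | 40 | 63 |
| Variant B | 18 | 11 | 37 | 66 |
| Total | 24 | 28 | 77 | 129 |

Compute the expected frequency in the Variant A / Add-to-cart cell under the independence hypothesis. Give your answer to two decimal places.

Row total (Variant A) = 63; column total (Add-to-cart) = 28; grand total N = 129.
Expected count = (row total × column total) / N = 63 × 28 / 129 = 13.67.

13.67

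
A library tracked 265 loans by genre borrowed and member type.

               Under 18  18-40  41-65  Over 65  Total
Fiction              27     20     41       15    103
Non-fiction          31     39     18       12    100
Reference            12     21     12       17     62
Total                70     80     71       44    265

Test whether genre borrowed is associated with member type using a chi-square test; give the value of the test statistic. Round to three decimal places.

25.355

Grand total N = 265.
Expected counts (row total × column total / N):
  Fiction, Under 18: 103×70/265 = 27.2075
  Fiction, 18-40: 103×80/265 = 31.0943
  Fiction, 41-65: 103×71/265 = 27.5962
  Fiction, Over 65: 103×44/265 = 17.1019
  Non-fiction, Under 18: 100×70/265 = 26.4151
  Non-fiction, 18-40: 100×80/265 = 30.1887
  Non-fiction, 41-65: 100×71/265 = 26.7925
  Non-fiction, Over 65: 100×44/265 = 16.6038
  Reference, Under 18: 62×70/265 = 16.3774
  Reference, 18-40: 62×80/265 = 18.7170
  Reference, 41-65: 62×71/265 = 16.6113
  Reference, Over 65: 62×44/265 = 10.2943
Contributions (O − E)²/E:
  (27 − 27.2075)²/27.2075 = 0.0016
  (20 − 31.0943)²/31.0943 = 3.9584
  (41 − 27.5962)²/27.5962 = 6.5104
  (15 − 17.1019)²/17.1019 = 0.2583
  (31 − 26.4151)²/26.4151 = 0.7958
  (39 − 30.1887)²/30.1887 = 2.5718
  (18 − 26.7925)²/26.7925 = 2.8854
  (12 − 16.6038)²/16.6038 = 1.2765
  (12 − 16.3774)²/16.3774 = 1.1700
  (21 − 18.7170)²/18.7170 = 0.2785
  (12 − 16.6113)²/16.6113 = 1.2801
  (17 − 10.2943)²/10.2943 = 4.3681
χ² = 0.0016 + 3.9584 + 6.5104 + 0.2583 + 0.7958 + 2.5718 + 2.8854 + 1.2765 + 1.1700 + 0.2785 + 1.2801 + 4.3681 = 25.355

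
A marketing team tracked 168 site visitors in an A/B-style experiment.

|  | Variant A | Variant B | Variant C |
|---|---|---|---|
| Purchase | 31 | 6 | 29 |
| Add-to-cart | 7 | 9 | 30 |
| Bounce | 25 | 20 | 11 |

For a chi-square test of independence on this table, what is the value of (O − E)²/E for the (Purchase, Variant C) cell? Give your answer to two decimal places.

0.08

Row total (Purchase) = 66; column total (Variant C) = 70; N = 168.
Expected count E = 66 × 70 / 168 = 27.500.
Contribution = (O − E)²/E = (29 − 27.500)² / 27.500 = 0.08.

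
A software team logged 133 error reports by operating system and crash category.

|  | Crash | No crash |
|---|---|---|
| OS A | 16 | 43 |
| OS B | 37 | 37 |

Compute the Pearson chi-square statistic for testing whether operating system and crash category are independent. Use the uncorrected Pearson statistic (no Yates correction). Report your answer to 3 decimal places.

7.170

Row totals: 59, 74. Column totals: 53, 80. Grand total N = 133.
Expected counts (row total × column total / N):
  OS A, Crash: 59×53/133 = 23.5113
  OS A, No crash: 59×80/133 = 35.4887
  OS B, Crash: 74×53/133 = 29.4887
  OS B, No crash: 74×80/133 = 44.5113
Contributions (O − E)²/E:
  (16 − 23.5113)²/23.5113 = 2.3997
  (43 − 35.4887)²/35.4887 = 1.5898
  (37 − 29.4887)²/29.4887 = 1.9133
  (37 − 44.5113)²/44.5113 = 1.2675
χ² = 2.3997 + 1.5898 + 1.9133 + 1.2675 = 7.170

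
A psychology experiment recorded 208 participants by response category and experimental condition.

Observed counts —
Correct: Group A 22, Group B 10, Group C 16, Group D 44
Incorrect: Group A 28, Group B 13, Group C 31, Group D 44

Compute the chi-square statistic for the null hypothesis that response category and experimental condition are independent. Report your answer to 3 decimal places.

Row totals: 92, 116. Column totals: 50, 23, 47, 88. Grand total N = 208.
Expected counts (row total × column total / N):
  Correct, Group A: 92×50/208 = 22.1154
  Correct, Group B: 92×23/208 = 10.1731
  Correct, Group C: 92×47/208 = 20.7885
  Correct, Group D: 92×88/208 = 38.9231
  Incorrect, Group A: 116×50/208 = 27.8846
  Incorrect, Group B: 116×23/208 = 12.8269
  Incorrect, Group C: 116×47/208 = 26.2115
  Incorrect, Group D: 116×88/208 = 49.0769
Contributions (O − E)²/E:
  (22 − 22.1154)²/22.1154 = 0.0006
  (10 − 10.1731)²/10.1731 = 0.0029
  (16 − 20.7885)²/20.7885 = 1.1030
  (44 − 38.9231)²/38.9231 = 0.6622
  (28 − 27.8846)²/27.8846 = 0.0005
  (13 − 12.8269)²/12.8269 = 0.0023
  (31 − 26.2115)²/26.2115 = 0.8748
  (44 − 49.0769)²/49.0769 = 0.5252
χ² = 0.0006 + 0.0029 + 1.1030 + 0.6622 + 0.0005 + 0.0023 + 0.8748 + 0.5252 = 3.172

3.172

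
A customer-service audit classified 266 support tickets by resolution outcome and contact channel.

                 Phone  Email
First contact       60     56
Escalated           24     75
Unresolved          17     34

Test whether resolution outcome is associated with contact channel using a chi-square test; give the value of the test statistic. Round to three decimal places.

Row totals: 116, 99, 51. Column totals: 101, 165. Grand total N = 266.
Expected counts (row total × column total / N):
  First contact, Phone: 116×101/266 = 44.04511
  First contact, Email: 116×165/266 = 71.95489
  Escalated, Phone: 99×101/266 = 37.59023
  Escalated, Email: 99×165/266 = 61.40977
  Unresolved, Phone: 51×101/266 = 19.36466
  Unresolved, Email: 51×165/266 = 31.63534
Contributions (O − E)²/E:
  (60 − 44.04511)²/44.04511 = 5.7795
  (56 − 71.95489)²/71.95489 = 3.5378
  (24 − 37.59023)²/37.59023 = 4.9134
  (75 − 61.40977)²/61.40977 = 3.0076
  (17 − 19.36466)²/19.36466 = 0.2888
  (34 − 31.63534)²/31.63534 = 0.1768
χ² = 5.7795 + 3.5378 + 4.9134 + 3.0076 + 0.2888 + 0.1768 = 17.704

17.704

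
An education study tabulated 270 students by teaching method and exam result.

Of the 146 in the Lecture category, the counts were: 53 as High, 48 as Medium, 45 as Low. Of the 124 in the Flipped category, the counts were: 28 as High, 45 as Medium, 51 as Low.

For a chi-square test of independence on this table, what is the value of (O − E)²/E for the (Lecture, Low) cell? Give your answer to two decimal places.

Row total (Lecture) = 146; column total (Low) = 96; N = 270.
Expected count E = 146 × 96 / 270 = 51.911.
Contribution = (O − E)²/E = (45 − 51.911)² / 51.911 = 0.92.

0.92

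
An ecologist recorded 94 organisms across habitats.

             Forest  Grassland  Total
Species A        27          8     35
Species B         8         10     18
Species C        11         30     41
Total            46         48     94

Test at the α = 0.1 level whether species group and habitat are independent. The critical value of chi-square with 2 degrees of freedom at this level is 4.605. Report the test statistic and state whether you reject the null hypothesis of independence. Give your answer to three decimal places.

Grand total N = 94.
Expected counts (row total × column total / N):
  Species A, Forest: 35×46/94 = 17.12766
  Species A, Grassland: 35×48/94 = 17.87234
  Species B, Forest: 18×46/94 = 8.80851
  Species B, Grassland: 18×48/94 = 9.19149
  Species C, Forest: 41×46/94 = 20.06383
  Species C, Grassland: 41×48/94 = 20.93617
Contributions (O − E)²/E:
  (27 − 17.12766)²/17.12766 = 5.6904
  (8 − 17.87234)²/17.87234 = 5.4533
  (8 − 8.80851)²/8.80851 = 0.0742
  (10 − 9.19149)²/9.19149 = 0.0711
  (11 − 20.06383)²/20.06383 = 4.0946
  (30 − 20.93617)²/20.93617 = 3.9240
χ² = 5.6904 + 5.4533 + 0.0742 + 0.0711 + 4.0946 + 3.9240 = 19.308
df = (3−1)(2−1) = 2. Since 19.308 > 4.605, reject the null hypothesis of independence at α = 0.1.

19.308; reject H₀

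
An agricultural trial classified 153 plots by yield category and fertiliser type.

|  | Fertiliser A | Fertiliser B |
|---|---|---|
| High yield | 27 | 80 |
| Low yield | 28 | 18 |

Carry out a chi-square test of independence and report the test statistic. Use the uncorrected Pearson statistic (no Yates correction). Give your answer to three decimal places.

Row totals: 107, 46. Column totals: 55, 98. Grand total N = 153.
Expected counts (row total × column total / N):
  High yield, Fertiliser A: 107×55/153 = 38.4641
  High yield, Fertiliser B: 107×98/153 = 68.5359
  Low yield, Fertiliser A: 46×55/153 = 16.5359
  Low yield, Fertiliser B: 46×98/153 = 29.4641
Contributions (O − E)²/E:
  (27 − 38.4641)²/38.4641 = 3.4168
  (80 − 68.5359)²/68.5359 = 1.9176
  (28 − 16.5359)²/16.5359 = 7.9479
  (18 − 29.4641)²/29.4641 = 4.4605
χ² = 3.4168 + 1.9176 + 7.9479 + 4.4605 = 17.743

17.743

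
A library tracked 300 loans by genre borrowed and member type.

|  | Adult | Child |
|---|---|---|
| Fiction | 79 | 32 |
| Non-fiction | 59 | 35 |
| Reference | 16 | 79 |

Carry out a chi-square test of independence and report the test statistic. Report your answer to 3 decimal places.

67.642

Row totals: 111, 94, 95. Column totals: 154, 146. Grand total N = 300.
Expected counts (row total × column total / N):
  Fiction, Adult: 111×154/300 = 56.9800
  Fiction, Child: 111×146/300 = 54.0200
  Non-fiction, Adult: 94×154/300 = 48.2533
  Non-fiction, Child: 94×146/300 = 45.7467
  Reference, Adult: 95×154/300 = 48.7667
  Reference, Child: 95×146/300 = 46.2333
Contributions (O − E)²/E:
  (79 − 56.9800)²/56.9800 = 8.5097
  (32 − 54.0200)²/54.0200 = 8.9759
  (59 − 48.2533)²/48.2533 = 2.3934
  (35 − 45.7467)²/45.7467 = 2.5246
  (16 − 48.7667)²/48.7667 = 22.0162
  (79 − 46.2333)²/46.2333 = 23.2226
χ² = 8.5097 + 8.9759 + 2.3934 + 2.5246 + 22.0162 + 23.2226 = 67.642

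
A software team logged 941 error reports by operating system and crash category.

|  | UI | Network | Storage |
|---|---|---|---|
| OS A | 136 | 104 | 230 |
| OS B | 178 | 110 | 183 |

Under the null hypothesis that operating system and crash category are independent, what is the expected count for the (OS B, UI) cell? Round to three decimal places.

157.167

Row total (OS B) = 471; column total (UI) = 314; grand total N = 941.
Expected count = (row total × column total) / N = 471 × 314 / 941 = 157.167.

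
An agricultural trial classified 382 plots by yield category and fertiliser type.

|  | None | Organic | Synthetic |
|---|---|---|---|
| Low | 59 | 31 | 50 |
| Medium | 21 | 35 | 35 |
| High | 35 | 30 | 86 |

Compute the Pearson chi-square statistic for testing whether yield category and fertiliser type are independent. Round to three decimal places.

27.616

Row totals: 140, 91, 151. Column totals: 115, 96, 171. Grand total N = 382.
Expected counts (row total × column total / N):
  Low, None: 140×115/382 = 42.1466
  Low, Organic: 140×96/382 = 35.1832
  Low, Synthetic: 140×171/382 = 62.6702
  Medium, None: 91×115/382 = 27.3953
  Medium, Organic: 91×96/382 = 22.8691
  Medium, Synthetic: 91×171/382 = 40.7356
  High, None: 151×115/382 = 45.4581
  High, Organic: 151×96/382 = 37.9476
  High, Synthetic: 151×171/382 = 67.5942
Contributions (O − E)²/E:
  (59 − 42.1466)²/42.1466 = 6.7393
  (31 − 35.1832)²/35.1832 = 0.4974
  (50 − 62.6702)²/62.6702 = 2.5616
  (21 − 27.3953)²/27.3953 = 1.4930
  (35 − 22.8691)²/22.8691 = 6.4348
  (35 − 40.7356)²/40.7356 = 0.8076
  (35 − 45.4581)²/45.4581 = 2.4060
  (30 − 37.9476)²/37.9476 = 1.6645
  (86 − 67.5942)²/67.5942 = 5.0119
χ² = 6.7393 + 0.4974 + 2.5616 + 1.4930 + 6.4348 + 0.8076 + 2.4060 + 1.6645 + 5.0119 = 27.616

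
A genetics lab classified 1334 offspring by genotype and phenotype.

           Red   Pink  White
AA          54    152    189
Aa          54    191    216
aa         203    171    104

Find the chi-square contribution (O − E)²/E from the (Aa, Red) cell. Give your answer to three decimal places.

Row total (Aa) = 461; column total (Red) = 311; N = 1334.
Expected count E = 461 × 311 / 1334 = 107.4745.
Contribution = (O − E)²/E = (54 − 107.4745)² / 107.4745 = 26.607.

26.607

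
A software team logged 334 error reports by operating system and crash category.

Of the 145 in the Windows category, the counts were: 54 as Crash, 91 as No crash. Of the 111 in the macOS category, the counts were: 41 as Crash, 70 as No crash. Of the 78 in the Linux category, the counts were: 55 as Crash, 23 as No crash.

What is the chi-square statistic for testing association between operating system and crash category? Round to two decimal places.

Row totals: 145, 111, 78. Column totals: 150, 184. Grand total N = 334.
Expected counts (row total × column total / N):
  Windows, Crash: 145×150/334 = 65.120
  Windows, No crash: 145×184/334 = 79.880
  macOS, Crash: 111×150/334 = 49.850
  macOS, No crash: 111×184/334 = 61.150
  Linux, Crash: 78×150/334 = 35.030
  Linux, No crash: 78×184/334 = 42.970
Contributions (O − E)²/E:
  (54 − 65.120)²/65.120 = 1.8989
  (91 − 79.880)²/79.880 = 1.5480
  (41 − 49.850)²/49.850 = 1.5712
  (70 − 61.150)²/61.150 = 1.2808
  (55 − 35.030)²/35.030 = 11.3846
  (23 − 42.970)²/42.970 = 9.2809
χ² = 1.8989 + 1.5480 + 1.5712 + 1.2808 + 11.3846 + 9.2809 = 26.96

26.96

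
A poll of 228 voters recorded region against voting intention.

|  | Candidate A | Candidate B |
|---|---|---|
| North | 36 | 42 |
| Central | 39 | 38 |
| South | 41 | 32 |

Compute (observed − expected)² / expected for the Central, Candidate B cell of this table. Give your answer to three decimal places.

0.001

Row total (Central) = 77; column total (Candidate B) = 112; N = 228.
Expected count E = 77 × 112 / 228 = 37.8246.
Contribution = (O − E)²/E = (38 − 37.8246)² / 37.8246 = 0.001.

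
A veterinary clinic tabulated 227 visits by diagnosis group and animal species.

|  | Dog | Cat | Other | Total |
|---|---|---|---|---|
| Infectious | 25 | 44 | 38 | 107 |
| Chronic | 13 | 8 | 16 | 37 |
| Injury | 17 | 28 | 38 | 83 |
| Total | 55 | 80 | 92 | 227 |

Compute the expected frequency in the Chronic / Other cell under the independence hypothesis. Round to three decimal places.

Row total (Chronic) = 37; column total (Other) = 92; grand total N = 227.
Expected count = (row total × column total) / N = 37 × 92 / 227 = 14.996.

14.996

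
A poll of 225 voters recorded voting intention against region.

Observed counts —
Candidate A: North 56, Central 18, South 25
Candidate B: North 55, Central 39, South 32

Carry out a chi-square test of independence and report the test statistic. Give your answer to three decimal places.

Row totals: 99, 126. Column totals: 111, 57, 57. Grand total N = 225.
Expected counts (row total × column total / N):
  Candidate A, North: 99×111/225 = 48.8400
  Candidate A, Central: 99×57/225 = 25.0800
  Candidate A, South: 99×57/225 = 25.0800
  Candidate B, North: 126×111/225 = 62.1600
  Candidate B, Central: 126×57/225 = 31.9200
  Candidate B, South: 126×57/225 = 31.9200
Contributions (O − E)²/E:
  (56 − 48.8400)²/48.8400 = 1.0497
  (18 − 25.0800)²/25.0800 = 1.9987
  (25 − 25.0800)²/25.0800 = 0.0003
  (55 − 62.1600)²/62.1600 = 0.8247
  (39 − 31.9200)²/31.9200 = 1.5704
  (32 − 31.9200)²/31.9200 = 0.0002
χ² = 1.0497 + 1.9987 + 0.0003 + 0.8247 + 1.5704 + 0.0002 = 5.444

5.444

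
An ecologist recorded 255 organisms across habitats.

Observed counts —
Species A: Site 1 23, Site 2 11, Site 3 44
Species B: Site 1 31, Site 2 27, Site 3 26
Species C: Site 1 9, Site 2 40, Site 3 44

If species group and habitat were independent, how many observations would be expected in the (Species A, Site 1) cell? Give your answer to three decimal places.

19.271

Row total (Species A) = 78; column total (Site 1) = 63; grand total N = 255.
Expected count = (row total × column total) / N = 78 × 63 / 255 = 19.271.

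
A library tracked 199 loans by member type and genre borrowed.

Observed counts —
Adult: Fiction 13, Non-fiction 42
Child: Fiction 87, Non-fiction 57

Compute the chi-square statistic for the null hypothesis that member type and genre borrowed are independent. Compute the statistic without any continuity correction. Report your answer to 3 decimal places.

Row totals: 55, 144. Column totals: 100, 99. Grand total N = 199.
Expected counts (row total × column total / N):
  Adult, Fiction: 55×100/199 = 27.6382
  Adult, Non-fiction: 55×99/199 = 27.3618
  Child, Fiction: 144×100/199 = 72.3618
  Child, Non-fiction: 144×99/199 = 71.6382
Contributions (O − E)²/E:
  (13 − 27.6382)²/27.6382 = 7.7529
  (42 − 27.3618)²/27.3618 = 7.8312
  (87 − 72.3618)²/72.3618 = 2.9612
  (57 − 71.6382)²/71.6382 = 2.9911
χ² = 7.7529 + 7.8312 + 2.9612 + 2.9911 = 21.536

21.536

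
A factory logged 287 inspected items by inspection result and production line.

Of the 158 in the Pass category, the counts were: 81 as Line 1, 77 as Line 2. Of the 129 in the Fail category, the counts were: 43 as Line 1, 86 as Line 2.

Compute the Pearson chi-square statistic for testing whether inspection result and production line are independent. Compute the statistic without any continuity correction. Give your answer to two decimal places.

9.31

Row totals: 158, 129. Column totals: 124, 163. Grand total N = 287.
Expected counts (row total × column total / N):
  Pass, Line 1: 158×124/287 = 68.265
  Pass, Line 2: 158×163/287 = 89.735
  Fail, Line 1: 129×124/287 = 55.735
  Fail, Line 2: 129×163/287 = 73.265
Contributions (O − E)²/E:
  (81 − 68.265)²/68.265 = 2.3757
  (77 − 89.735)²/89.735 = 1.8073
  (43 − 55.735)²/55.735 = 2.9098
  (86 − 73.265)²/73.265 = 2.2136
χ² = 2.3757 + 1.8073 + 2.9098 + 2.2136 = 9.31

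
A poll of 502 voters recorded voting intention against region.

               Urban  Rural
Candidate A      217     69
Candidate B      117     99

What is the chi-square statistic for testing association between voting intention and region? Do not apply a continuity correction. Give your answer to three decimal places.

Row totals: 286, 216. Column totals: 334, 168. Grand total N = 502.
Expected counts (row total × column total / N):
  Candidate A, Urban: 286×334/502 = 190.2869
  Candidate A, Rural: 286×168/502 = 95.7131
  Candidate B, Urban: 216×334/502 = 143.7131
  Candidate B, Rural: 216×168/502 = 72.2869
Contributions (O − E)²/E:
  (217 − 190.2869)²/190.2869 = 3.7501
  (69 − 95.7131)²/95.7131 = 7.4555
  (117 − 143.7131)²/143.7131 = 4.9654
  (99 − 72.2869)²/72.2869 = 9.8716
χ² = 3.7501 + 7.4555 + 4.9654 + 9.8716 = 26.043

26.043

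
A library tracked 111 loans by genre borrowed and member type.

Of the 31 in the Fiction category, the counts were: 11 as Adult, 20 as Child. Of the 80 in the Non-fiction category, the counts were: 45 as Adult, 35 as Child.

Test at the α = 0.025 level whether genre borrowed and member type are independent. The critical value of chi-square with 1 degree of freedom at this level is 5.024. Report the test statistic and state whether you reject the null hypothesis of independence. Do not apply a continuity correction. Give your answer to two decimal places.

Row totals: 31, 80. Column totals: 56, 55. Grand total N = 111.
Expected counts (row total × column total / N):
  Fiction, Adult: 31×56/111 = 15.640
  Fiction, Child: 31×55/111 = 15.360
  Non-fiction, Adult: 80×56/111 = 40.360
  Non-fiction, Child: 80×55/111 = 39.640
Contributions (O − E)²/E:
  (11 − 15.640)²/15.640 = 1.3766
  (20 − 15.360)²/15.360 = 1.4017
  (45 − 40.360)²/40.360 = 0.5334
  (35 − 39.640)²/39.640 = 0.5431
χ² = 1.3766 + 1.4017 + 0.5334 + 0.5431 = 3.85
df = (2−1)(2−1) = 1. Since 3.85 < 5.024, fail to reject the null hypothesis of independence at α = 0.025.

3.85; fail to reject H₀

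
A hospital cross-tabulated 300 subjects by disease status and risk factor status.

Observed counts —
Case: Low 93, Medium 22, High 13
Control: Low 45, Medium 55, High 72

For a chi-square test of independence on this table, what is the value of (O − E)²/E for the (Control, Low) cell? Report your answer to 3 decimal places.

Row total (Control) = 172; column total (Low) = 138; N = 300.
Expected count E = 172 × 138 / 300 = 79.1200.
Contribution = (O − E)²/E = (45 − 79.1200)² / 79.1200 = 14.714.

14.714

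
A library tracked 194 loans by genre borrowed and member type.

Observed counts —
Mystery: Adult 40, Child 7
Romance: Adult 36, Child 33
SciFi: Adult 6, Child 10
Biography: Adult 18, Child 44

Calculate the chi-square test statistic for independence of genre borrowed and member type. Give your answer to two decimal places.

Row totals: 47, 69, 16, 62. Column totals: 100, 94. Grand total N = 194.
Expected counts (row total × column total / N):
  Mystery, Adult: 47×100/194 = 24.227
  Mystery, Child: 47×94/194 = 22.773
  Romance, Adult: 69×100/194 = 35.567
  Romance, Child: 69×94/194 = 33.433
  SciFi, Adult: 16×100/194 = 8.247
  SciFi, Child: 16×94/194 = 7.753
  Biography, Adult: 62×100/194 = 31.959
  Biography, Child: 62×94/194 = 30.041
Contributions (O − E)²/E:
  (40 − 24.227)²/24.227 = 10.2690
  (7 − 22.773)²/22.773 = 10.9247
  (36 − 35.567)²/35.567 = 0.0053
  (33 − 33.433)²/33.433 = 0.0056
  (6 − 8.247)²/8.247 = 0.6122
  (10 − 7.753)²/7.753 = 0.6512
  (18 − 31.959)²/31.959 = 6.0970
  (44 − 30.041)²/30.041 = 6.4863
χ² = 10.2690 + 10.9247 + 0.0053 + 0.0056 + 0.6122 + 0.6512 + 6.0970 + 6.4863 = 35.05

35.05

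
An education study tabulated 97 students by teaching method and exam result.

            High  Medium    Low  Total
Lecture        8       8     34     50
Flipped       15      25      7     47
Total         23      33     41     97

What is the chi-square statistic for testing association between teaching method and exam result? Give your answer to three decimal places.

28.603

Grand total N = 97.
Expected counts (row total × column total / N):
  Lecture, High: 50×23/97 = 11.8557
  Lecture, Medium: 50×33/97 = 17.0103
  Lecture, Low: 50×41/97 = 21.1340
  Flipped, High: 47×23/97 = 11.1443
  Flipped, Medium: 47×33/97 = 15.9897
  Flipped, Low: 47×41/97 = 19.8660
Contributions (O − E)²/E:
  (8 − 11.8557)²/11.8557 = 1.2539
  (8 − 17.0103)²/17.0103 = 4.7727
  (34 − 21.1340)²/21.1340 = 7.8326
  (15 − 11.1443)²/11.1443 = 1.3340
  (25 − 15.9897)²/15.9897 = 5.0774
  (7 − 19.8660)²/19.8660 = 8.3325
χ² = 1.2539 + 4.7727 + 7.8326 + 1.3340 + 5.0774 + 8.3325 = 28.603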